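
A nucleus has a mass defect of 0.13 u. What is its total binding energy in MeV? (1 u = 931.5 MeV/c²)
B.E. = Δm × 931.5 = 121.1 MeV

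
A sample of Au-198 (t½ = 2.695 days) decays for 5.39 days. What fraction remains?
N/N₀ = (1/2)^(t/t½) = 0.25 = 25%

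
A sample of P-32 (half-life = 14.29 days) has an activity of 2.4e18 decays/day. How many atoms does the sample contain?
N = A/λ = 4.948e19 atoms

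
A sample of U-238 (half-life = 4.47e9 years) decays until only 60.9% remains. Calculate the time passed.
t = t½ × log₂(N₀/N) = 3.198e9 years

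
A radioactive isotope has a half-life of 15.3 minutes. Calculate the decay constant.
λ = ln(2)/t½ = 0.0453 minute⁻¹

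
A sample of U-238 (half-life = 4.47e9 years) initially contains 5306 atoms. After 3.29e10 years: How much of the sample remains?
N = N₀(1/2)^(t/t½) = 32.29 atoms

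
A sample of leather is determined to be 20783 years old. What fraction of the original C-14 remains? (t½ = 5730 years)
N/N₀ = (1/2)^(t/t½) = 0.08094 = 8.09%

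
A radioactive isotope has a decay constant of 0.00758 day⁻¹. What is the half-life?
t½ = ln(2)/λ = 91.44 days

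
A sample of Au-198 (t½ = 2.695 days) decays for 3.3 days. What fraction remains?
N/N₀ = (1/2)^(t/t½) = 0.4279 = 42.8%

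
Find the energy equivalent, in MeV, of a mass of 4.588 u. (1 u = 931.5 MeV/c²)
E = mc² = 4274 MeV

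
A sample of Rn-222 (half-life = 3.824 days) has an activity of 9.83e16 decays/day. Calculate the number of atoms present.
N = A/λ = 5.423e17 atoms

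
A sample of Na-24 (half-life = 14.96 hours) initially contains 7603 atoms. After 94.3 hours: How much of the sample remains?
N = N₀(1/2)^(t/t½) = 96.26 atoms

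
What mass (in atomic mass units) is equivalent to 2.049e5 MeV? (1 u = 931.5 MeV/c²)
m = E/c² = 220 u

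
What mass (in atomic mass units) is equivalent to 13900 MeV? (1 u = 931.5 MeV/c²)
m = E/c² = 14.92 u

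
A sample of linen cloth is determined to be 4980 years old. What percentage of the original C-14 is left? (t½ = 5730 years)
N/N₀ = (1/2)^(t/t½) = 0.5475 = 54.7%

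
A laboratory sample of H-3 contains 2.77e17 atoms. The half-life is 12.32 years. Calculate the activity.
A = λN = 1.558e16 decays/year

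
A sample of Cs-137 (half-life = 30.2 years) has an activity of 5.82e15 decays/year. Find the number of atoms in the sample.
N = A/λ = 2.536e17 atoms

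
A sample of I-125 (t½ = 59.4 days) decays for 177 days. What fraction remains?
N/N₀ = (1/2)^(t/t½) = 0.1268 = 12.7%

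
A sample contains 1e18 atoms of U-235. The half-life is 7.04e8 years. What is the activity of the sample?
A = λN = 9.846e8 decays/year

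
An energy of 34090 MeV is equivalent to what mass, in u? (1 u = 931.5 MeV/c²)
m = E/c² = 36.6 u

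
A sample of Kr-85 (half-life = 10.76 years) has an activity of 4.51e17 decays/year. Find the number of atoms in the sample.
N = A/λ = 7.001e18 atoms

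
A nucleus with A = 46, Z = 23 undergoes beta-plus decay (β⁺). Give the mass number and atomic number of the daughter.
Daughter: A = 46, Z = 22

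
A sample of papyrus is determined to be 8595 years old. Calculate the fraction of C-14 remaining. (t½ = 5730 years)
N/N₀ = (1/2)^(t/t½) = 0.3536 = 35.4%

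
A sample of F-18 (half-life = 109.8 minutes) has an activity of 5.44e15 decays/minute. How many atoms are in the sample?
N = A/λ = 8.617e17 atoms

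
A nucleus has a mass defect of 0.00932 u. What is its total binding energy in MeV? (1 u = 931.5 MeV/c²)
B.E. = Δm × 931.5 = 8.682 MeV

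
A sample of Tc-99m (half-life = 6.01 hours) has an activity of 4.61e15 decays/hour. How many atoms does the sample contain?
N = A/λ = 3.997e16 atoms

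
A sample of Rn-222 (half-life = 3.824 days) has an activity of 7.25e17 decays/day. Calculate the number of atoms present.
N = A/λ = 4e18 atoms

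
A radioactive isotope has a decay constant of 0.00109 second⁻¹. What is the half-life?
t½ = ln(2)/λ = 635.9 seconds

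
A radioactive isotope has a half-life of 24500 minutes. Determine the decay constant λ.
λ = ln(2)/t½ = 2.829e-5 minute⁻¹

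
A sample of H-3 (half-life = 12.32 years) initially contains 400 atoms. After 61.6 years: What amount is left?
N = N₀(1/2)^(t/t½) = 12.5 atoms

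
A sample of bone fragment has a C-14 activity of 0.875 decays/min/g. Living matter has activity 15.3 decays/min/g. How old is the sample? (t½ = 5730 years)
Age = t½ × log₂(A₀/A) = 23650 years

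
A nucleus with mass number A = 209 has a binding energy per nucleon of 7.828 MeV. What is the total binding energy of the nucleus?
B.E. = 7.828 × 209 = 1636 MeV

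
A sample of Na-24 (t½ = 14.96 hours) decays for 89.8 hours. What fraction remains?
N/N₀ = (1/2)^(t/t½) = 0.0156 = 1.56%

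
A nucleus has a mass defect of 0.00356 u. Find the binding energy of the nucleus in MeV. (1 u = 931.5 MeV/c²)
B.E. = Δm × 931.5 = 3.316 MeV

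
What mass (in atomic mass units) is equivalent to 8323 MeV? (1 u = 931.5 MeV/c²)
m = E/c² = 8.935 u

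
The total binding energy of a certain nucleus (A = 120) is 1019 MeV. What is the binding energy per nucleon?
B.E./A = 1019/120 = 8.492 MeV/nucleon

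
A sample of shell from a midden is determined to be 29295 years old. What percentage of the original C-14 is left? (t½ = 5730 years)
N/N₀ = (1/2)^(t/t½) = 0.0289 = 2.89%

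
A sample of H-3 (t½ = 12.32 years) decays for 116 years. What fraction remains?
N/N₀ = (1/2)^(t/t½) = 0.001464 = 0.146%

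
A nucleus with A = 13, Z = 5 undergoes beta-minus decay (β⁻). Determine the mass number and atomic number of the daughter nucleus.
Daughter: A = 13, Z = 6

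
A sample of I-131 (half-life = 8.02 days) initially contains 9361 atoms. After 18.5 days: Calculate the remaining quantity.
N = N₀(1/2)^(t/t½) = 1892 atoms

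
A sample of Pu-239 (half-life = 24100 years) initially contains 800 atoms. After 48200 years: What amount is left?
N = N₀(1/2)^(t/t½) = 200 atoms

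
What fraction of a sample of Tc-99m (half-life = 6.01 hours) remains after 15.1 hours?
N/N₀ = (1/2)^(t/t½) = 0.1753 = 17.5%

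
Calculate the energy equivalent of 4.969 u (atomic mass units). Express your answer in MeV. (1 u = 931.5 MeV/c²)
E = mc² = 4629 MeV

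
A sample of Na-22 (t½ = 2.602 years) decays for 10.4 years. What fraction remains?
N/N₀ = (1/2)^(t/t½) = 0.06263 = 6.26%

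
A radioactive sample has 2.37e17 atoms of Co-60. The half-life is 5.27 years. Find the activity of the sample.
A = λN = 3.117e16 decays/year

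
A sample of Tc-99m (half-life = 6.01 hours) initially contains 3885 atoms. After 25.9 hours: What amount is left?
N = N₀(1/2)^(t/t½) = 195.9 atoms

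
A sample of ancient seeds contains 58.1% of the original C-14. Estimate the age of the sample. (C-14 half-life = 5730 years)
Age = t½ × log₂(1/ratio) = 4489 years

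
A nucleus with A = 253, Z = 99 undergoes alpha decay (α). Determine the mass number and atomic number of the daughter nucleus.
Daughter: A = 249, Z = 97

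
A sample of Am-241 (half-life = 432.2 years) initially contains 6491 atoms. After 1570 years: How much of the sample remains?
N = N₀(1/2)^(t/t½) = 523.4 atoms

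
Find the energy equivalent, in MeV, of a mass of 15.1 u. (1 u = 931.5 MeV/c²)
E = mc² = 14070 MeV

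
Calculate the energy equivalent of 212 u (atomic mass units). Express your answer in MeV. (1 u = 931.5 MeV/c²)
E = mc² = 1.975e5 MeV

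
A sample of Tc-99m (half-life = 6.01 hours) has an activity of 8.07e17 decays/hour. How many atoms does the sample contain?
N = A/λ = 6.997e18 atoms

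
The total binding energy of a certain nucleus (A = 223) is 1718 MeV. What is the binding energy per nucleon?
B.E./A = 1718/223 = 7.704 MeV/nucleon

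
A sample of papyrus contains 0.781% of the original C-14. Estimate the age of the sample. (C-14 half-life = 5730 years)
Age = t½ × log₂(1/ratio) = 40110 years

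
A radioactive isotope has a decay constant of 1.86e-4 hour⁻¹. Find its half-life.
t½ = ln(2)/λ = 3727 hours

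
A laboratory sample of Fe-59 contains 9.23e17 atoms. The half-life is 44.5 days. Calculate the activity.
A = λN = 1.438e16 decays/day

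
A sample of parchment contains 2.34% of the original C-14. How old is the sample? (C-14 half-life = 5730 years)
Age = t½ × log₂(1/ratio) = 31040 years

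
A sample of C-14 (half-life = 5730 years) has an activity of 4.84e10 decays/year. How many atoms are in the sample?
N = A/λ = 4.001e14 atoms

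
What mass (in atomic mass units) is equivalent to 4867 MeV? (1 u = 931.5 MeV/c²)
m = E/c² = 5.225 u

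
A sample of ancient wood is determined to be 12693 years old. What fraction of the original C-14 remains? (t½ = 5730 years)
N/N₀ = (1/2)^(t/t½) = 0.2154 = 21.5%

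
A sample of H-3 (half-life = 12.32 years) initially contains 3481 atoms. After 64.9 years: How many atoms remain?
N = N₀(1/2)^(t/t½) = 90.35 atoms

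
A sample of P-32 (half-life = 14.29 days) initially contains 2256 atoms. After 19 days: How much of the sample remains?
N = N₀(1/2)^(t/t½) = 897.6 atoms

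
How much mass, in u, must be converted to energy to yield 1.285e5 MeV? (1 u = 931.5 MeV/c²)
m = E/c² = 137.9 u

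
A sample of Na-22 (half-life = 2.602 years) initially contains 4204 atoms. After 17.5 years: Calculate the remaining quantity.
N = N₀(1/2)^(t/t½) = 39.72 atoms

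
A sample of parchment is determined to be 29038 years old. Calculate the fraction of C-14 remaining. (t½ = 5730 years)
N/N₀ = (1/2)^(t/t½) = 0.02982 = 2.98%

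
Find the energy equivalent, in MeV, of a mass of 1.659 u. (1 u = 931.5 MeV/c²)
E = mc² = 1545 MeV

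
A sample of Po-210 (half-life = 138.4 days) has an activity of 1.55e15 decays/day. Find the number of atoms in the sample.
N = A/λ = 3.095e17 atoms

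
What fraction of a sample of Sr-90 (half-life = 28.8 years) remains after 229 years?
N/N₀ = (1/2)^(t/t½) = 0.00404 = 0.404%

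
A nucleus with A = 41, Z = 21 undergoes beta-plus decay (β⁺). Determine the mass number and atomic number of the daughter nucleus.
Daughter: A = 41, Z = 20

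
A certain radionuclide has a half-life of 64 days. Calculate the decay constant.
λ = ln(2)/t½ = 0.01083 day⁻¹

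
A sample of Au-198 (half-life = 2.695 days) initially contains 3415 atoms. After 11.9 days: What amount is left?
N = N₀(1/2)^(t/t½) = 160 atoms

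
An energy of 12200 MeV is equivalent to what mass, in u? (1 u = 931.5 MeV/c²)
m = E/c² = 13.1 u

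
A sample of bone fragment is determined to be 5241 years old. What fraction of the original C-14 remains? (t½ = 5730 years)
N/N₀ = (1/2)^(t/t½) = 0.5305 = 53%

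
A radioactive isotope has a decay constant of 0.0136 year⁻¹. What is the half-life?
t½ = ln(2)/λ = 50.97 years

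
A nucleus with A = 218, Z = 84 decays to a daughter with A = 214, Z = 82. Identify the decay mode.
ΔA = -4, ΔZ = -2 ⇒ alpha decay (α)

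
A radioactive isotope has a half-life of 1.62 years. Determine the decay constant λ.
λ = ln(2)/t½ = 0.4279 year⁻¹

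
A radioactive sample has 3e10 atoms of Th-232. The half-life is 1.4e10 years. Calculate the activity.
A = λN = 1.485 decays/year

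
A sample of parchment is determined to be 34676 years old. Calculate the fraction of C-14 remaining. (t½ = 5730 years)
N/N₀ = (1/2)^(t/t½) = 0.01508 = 1.51%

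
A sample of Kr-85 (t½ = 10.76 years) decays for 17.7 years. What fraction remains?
N/N₀ = (1/2)^(t/t½) = 0.3198 = 32%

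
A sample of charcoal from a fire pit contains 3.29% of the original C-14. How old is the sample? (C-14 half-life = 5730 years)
Age = t½ × log₂(1/ratio) = 28220 years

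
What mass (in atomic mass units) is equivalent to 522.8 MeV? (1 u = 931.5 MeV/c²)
m = E/c² = 0.5612 u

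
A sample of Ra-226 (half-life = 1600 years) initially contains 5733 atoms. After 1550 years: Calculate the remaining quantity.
N = N₀(1/2)^(t/t½) = 2929 atoms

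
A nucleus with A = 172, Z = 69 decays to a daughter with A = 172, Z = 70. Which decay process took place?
ΔA = 0, ΔZ = +1 ⇒ beta-minus decay (β⁻)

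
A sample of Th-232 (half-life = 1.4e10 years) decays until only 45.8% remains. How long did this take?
t = t½ × log₂(N₀/N) = 1.577e10 years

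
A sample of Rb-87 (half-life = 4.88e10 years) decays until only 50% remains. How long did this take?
t = t½ × log₂(N₀/N) = 4.88e10 years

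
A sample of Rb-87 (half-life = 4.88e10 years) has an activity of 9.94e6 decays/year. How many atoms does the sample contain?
N = A/λ = 6.998e17 atoms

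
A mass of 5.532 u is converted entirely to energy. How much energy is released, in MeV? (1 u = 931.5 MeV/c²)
E = mc² = 5153 MeV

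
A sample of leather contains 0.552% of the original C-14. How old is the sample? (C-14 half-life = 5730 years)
Age = t½ × log₂(1/ratio) = 42980 years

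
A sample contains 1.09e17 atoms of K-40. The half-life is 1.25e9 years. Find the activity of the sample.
A = λN = 6.044e7 decays/year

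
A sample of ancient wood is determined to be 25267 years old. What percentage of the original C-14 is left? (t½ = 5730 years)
N/N₀ = (1/2)^(t/t½) = 0.04705 = 4.71%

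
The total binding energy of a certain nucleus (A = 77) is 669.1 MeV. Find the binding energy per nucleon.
B.E./A = 669.1/77 = 8.69 MeV/nucleon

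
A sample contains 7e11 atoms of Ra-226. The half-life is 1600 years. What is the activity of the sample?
A = λN = 3.033e8 decays/year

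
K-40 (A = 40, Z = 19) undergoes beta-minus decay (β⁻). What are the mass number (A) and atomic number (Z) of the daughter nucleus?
Daughter: A = 40, Z = 20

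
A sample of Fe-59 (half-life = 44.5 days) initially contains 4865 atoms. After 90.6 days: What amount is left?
N = N₀(1/2)^(t/t½) = 1186 atoms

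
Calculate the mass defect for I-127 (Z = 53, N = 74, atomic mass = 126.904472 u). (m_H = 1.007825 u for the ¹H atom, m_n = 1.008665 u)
Δm = Z·m_H + N·m_n − M = 1.151 u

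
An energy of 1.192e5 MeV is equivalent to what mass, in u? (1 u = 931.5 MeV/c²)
m = E/c² = 128 u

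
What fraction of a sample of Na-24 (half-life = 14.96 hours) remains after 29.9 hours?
N/N₀ = (1/2)^(t/t½) = 0.2502 = 25%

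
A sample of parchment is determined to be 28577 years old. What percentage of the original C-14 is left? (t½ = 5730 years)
N/N₀ = (1/2)^(t/t½) = 0.03153 = 3.15%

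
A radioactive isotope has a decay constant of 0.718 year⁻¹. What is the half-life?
t½ = ln(2)/λ = 0.9654 years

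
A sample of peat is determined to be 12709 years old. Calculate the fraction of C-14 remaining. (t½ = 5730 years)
N/N₀ = (1/2)^(t/t½) = 0.2149 = 21.5%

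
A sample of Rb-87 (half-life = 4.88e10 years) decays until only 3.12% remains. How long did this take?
t = t½ × log₂(N₀/N) = 2.441e11 years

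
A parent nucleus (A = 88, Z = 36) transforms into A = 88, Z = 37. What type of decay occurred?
ΔA = 0, ΔZ = +1 ⇒ beta-minus decay (β⁻)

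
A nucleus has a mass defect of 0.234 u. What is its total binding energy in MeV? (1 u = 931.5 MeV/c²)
B.E. = Δm × 931.5 = 218 MeV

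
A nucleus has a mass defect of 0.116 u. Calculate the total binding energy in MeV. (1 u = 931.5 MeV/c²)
B.E. = Δm × 931.5 = 108.1 MeV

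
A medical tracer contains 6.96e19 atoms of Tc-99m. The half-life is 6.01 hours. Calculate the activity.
A = λN = 8.027e18 decays/hour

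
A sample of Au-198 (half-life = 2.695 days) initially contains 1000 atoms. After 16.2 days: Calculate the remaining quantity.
N = N₀(1/2)^(t/t½) = 15.5 atoms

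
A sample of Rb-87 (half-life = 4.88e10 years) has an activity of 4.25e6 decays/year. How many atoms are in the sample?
N = A/λ = 2.992e17 atoms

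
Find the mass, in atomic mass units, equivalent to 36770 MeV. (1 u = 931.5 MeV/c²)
m = E/c² = 39.47 u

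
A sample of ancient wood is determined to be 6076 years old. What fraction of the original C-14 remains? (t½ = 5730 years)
N/N₀ = (1/2)^(t/t½) = 0.4795 = 48%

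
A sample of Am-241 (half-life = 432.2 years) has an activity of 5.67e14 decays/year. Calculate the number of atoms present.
N = A/λ = 3.535e17 atoms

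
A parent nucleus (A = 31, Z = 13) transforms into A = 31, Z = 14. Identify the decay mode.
ΔA = 0, ΔZ = +1 ⇒ beta-minus decay (β⁻)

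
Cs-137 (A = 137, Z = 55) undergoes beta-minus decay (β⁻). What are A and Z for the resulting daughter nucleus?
Daughter: A = 137, Z = 56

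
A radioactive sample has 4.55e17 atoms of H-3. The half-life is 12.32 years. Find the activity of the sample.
A = λN = 2.56e16 decays/year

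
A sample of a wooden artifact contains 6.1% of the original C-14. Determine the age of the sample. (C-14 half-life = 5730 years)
Age = t½ × log₂(1/ratio) = 23120 years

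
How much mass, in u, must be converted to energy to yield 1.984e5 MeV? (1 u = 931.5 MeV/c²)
m = E/c² = 213 u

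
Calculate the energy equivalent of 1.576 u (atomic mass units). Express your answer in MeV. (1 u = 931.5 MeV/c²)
E = mc² = 1468 MeV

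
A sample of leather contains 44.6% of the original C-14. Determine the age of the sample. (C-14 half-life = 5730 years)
Age = t½ × log₂(1/ratio) = 6675 years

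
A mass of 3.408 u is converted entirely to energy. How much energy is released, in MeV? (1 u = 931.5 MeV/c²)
E = mc² = 3175 MeV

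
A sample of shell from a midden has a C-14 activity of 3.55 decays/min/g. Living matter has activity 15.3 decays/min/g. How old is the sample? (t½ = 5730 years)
Age = t½ × log₂(A₀/A) = 12080 years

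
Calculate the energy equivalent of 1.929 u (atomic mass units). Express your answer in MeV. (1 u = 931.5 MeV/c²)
E = mc² = 1797 MeV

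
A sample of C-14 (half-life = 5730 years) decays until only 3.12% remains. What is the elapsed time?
t = t½ × log₂(N₀/N) = 28660 years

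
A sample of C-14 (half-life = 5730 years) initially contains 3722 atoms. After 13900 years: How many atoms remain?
N = N₀(1/2)^(t/t½) = 692.7 atoms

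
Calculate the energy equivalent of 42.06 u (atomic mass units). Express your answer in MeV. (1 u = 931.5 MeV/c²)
E = mc² = 39180 MeV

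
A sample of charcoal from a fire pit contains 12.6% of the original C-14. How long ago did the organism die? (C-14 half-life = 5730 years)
Age = t½ × log₂(1/ratio) = 17120 years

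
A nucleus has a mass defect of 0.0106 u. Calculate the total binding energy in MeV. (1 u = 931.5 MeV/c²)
B.E. = Δm × 931.5 = 9.874 MeV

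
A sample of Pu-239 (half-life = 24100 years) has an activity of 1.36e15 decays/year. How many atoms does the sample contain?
N = A/λ = 4.729e19 atoms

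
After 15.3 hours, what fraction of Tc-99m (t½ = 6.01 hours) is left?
N/N₀ = (1/2)^(t/t½) = 0.1713 = 17.1%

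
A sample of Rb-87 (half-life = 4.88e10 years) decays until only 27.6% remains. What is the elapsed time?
t = t½ × log₂(N₀/N) = 9.063e10 years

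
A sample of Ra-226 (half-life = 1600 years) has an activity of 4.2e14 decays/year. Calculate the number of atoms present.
N = A/λ = 9.695e17 atoms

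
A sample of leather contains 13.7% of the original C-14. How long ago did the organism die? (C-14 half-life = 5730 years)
Age = t½ × log₂(1/ratio) = 16430 years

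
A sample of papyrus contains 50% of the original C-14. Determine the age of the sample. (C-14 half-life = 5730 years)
Age = t½ × log₂(1/ratio) = 5730 years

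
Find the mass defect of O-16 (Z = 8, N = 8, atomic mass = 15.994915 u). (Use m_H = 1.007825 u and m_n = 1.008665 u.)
Δm = Z·m_H + N·m_n − M = 0.137 u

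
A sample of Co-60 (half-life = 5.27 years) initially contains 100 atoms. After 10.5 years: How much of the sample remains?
N = N₀(1/2)^(t/t½) = 25.13 atoms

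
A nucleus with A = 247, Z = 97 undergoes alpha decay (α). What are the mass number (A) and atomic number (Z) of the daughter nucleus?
Daughter: A = 243, Z = 95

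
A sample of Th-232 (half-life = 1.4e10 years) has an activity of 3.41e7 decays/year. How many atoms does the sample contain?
N = A/λ = 6.887e17 atoms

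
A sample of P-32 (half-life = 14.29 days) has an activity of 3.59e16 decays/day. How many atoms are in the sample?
N = A/λ = 7.401e17 atoms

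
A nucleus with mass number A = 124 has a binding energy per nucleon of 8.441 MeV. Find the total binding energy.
B.E. = 8.441 × 124 = 1047 MeV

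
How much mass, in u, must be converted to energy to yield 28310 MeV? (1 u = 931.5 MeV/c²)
m = E/c² = 30.39 u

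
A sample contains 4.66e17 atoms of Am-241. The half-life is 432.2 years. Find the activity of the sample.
A = λN = 7.474e14 decays/year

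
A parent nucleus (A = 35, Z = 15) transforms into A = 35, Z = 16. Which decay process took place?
ΔA = 0, ΔZ = +1 ⇒ beta-minus decay (β⁻)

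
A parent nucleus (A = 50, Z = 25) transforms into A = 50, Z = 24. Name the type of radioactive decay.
ΔA = 0, ΔZ = -1 ⇒ beta-plus decay (β⁺) or electron capture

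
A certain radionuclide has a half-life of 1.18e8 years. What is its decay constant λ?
λ = ln(2)/t½ = 5.874e-9 year⁻¹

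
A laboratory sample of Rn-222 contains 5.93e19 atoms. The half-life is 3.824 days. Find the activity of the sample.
A = λN = 1.075e19 decays/day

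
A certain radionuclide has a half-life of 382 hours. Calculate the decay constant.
λ = ln(2)/t½ = 0.001815 hour⁻¹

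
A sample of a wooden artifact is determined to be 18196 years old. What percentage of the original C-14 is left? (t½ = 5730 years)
N/N₀ = (1/2)^(t/t½) = 0.1107 = 11.1%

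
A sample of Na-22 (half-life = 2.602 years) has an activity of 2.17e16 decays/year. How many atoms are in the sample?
N = A/λ = 8.146e16 atoms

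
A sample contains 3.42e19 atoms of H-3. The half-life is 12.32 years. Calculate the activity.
A = λN = 1.924e18 decays/year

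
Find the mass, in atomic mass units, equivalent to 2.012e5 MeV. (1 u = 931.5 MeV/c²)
m = E/c² = 216 u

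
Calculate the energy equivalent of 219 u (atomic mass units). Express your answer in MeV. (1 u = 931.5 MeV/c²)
E = mc² = 2.04e5 MeV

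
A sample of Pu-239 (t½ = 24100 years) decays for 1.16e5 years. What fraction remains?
N/N₀ = (1/2)^(t/t½) = 0.03557 = 3.56%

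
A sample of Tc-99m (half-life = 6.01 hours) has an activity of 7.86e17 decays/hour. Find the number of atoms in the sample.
N = A/λ = 6.815e18 atoms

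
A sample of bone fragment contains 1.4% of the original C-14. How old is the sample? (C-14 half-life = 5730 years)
Age = t½ × log₂(1/ratio) = 35290 years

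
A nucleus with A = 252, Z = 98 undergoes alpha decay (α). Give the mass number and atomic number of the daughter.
Daughter: A = 248, Z = 96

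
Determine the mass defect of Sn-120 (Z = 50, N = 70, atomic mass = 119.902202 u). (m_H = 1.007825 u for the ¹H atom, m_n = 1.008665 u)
Δm = Z·m_H + N·m_n − M = 1.096 u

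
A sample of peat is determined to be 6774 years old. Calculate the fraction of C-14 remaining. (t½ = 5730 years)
N/N₀ = (1/2)^(t/t½) = 0.4407 = 44.1%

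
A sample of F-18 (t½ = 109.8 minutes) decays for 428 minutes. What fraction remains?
N/N₀ = (1/2)^(t/t½) = 0.06708 = 6.71%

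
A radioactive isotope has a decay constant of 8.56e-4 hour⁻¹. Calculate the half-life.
t½ = ln(2)/λ = 809.8 hours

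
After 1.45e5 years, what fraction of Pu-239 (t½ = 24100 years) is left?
N/N₀ = (1/2)^(t/t½) = 0.01545 = 1.54%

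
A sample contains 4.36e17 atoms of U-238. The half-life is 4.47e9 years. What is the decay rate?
A = λN = 6.761e7 decays/year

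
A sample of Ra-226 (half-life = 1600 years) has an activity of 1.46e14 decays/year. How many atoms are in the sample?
N = A/λ = 3.37e17 atoms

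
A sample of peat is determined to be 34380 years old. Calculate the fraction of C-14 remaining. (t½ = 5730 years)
N/N₀ = (1/2)^(t/t½) = 0.01562 = 1.56%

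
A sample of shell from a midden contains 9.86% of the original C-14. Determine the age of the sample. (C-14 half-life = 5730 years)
Age = t½ × log₂(1/ratio) = 19150 years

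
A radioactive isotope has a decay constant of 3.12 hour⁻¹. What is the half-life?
t½ = ln(2)/λ = 0.2222 hours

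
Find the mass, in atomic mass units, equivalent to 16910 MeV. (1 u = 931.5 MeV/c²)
m = E/c² = 18.15 u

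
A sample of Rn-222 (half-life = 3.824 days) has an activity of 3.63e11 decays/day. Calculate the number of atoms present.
N = A/λ = 2.003e12 atoms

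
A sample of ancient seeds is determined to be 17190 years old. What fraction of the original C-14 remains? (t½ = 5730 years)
N/N₀ = (1/2)^(t/t½) = 0.125 = 12.5%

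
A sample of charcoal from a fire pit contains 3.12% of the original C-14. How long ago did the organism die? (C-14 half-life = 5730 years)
Age = t½ × log₂(1/ratio) = 28660 years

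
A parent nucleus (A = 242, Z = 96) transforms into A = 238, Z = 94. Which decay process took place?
ΔA = -4, ΔZ = -2 ⇒ alpha decay (α)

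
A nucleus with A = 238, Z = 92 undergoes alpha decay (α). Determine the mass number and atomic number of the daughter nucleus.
Daughter: A = 234, Z = 90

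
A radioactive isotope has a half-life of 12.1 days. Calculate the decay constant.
λ = ln(2)/t½ = 0.05728 day⁻¹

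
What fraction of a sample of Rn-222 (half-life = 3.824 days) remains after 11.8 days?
N/N₀ = (1/2)^(t/t½) = 0.1178 = 11.8%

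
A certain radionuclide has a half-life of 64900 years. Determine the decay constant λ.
λ = ln(2)/t½ = 1.068e-5 year⁻¹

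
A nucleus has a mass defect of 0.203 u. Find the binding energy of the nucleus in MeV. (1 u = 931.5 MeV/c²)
B.E. = Δm × 931.5 = 189.1 MeV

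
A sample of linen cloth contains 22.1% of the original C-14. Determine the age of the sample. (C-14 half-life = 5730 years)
Age = t½ × log₂(1/ratio) = 12480 years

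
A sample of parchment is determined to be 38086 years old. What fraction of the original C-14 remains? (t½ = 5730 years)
N/N₀ = (1/2)^(t/t½) = 0.00998 = 0.998%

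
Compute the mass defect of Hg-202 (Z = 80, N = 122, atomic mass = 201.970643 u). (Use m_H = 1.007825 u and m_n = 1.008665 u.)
Δm = Z·m_H + N·m_n − M = 1.712 u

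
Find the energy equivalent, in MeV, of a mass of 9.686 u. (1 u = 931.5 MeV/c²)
E = mc² = 9023 MeV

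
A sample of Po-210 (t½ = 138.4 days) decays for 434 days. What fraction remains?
N/N₀ = (1/2)^(t/t½) = 0.1138 = 11.4%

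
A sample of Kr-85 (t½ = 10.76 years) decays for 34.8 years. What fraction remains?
N/N₀ = (1/2)^(t/t½) = 0.1063 = 10.6%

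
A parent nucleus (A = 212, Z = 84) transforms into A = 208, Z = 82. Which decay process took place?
ΔA = -4, ΔZ = -2 ⇒ alpha decay (α)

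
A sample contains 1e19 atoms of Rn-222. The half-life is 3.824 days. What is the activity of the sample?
A = λN = 1.813e18 decays/day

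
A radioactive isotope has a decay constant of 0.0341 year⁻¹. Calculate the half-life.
t½ = ln(2)/λ = 20.33 years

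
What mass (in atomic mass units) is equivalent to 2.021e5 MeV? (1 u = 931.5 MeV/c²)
m = E/c² = 217 u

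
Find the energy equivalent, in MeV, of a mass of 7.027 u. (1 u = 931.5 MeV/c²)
E = mc² = 6546 MeV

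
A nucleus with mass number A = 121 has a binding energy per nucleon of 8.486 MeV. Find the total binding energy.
B.E. = 8.486 × 121 = 1027 MeV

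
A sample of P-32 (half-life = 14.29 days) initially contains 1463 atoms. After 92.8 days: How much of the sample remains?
N = N₀(1/2)^(t/t½) = 16.23 atoms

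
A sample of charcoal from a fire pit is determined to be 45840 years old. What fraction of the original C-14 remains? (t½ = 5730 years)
N/N₀ = (1/2)^(t/t½) = 0.003906 = 0.391%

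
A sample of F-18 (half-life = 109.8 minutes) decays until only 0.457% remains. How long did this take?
t = t½ × log₂(N₀/N) = 853.5 minutes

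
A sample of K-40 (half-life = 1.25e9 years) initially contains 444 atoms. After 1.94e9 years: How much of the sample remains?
N = N₀(1/2)^(t/t½) = 151.4 atoms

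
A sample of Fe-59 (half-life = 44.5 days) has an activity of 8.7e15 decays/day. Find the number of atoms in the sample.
N = A/λ = 5.585e17 atoms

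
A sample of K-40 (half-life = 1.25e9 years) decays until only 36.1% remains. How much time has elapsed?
t = t½ × log₂(N₀/N) = 1.837e9 years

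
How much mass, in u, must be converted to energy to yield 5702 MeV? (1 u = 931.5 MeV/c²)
m = E/c² = 6.121 u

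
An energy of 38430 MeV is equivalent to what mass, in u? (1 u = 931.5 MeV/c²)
m = E/c² = 41.26 u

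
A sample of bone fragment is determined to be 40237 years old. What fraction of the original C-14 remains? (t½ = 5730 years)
N/N₀ = (1/2)^(t/t½) = 0.007693 = 0.769%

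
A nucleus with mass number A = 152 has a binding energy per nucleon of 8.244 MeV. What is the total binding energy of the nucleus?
B.E. = 8.244 × 152 = 1253 MeV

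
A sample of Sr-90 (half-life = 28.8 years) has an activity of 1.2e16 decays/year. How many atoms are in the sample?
N = A/λ = 4.986e17 atoms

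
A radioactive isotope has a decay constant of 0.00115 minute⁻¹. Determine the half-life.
t½ = ln(2)/λ = 602.7 minutes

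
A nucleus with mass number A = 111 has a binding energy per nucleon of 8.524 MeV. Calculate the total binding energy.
B.E. = 8.524 × 111 = 946.2 MeV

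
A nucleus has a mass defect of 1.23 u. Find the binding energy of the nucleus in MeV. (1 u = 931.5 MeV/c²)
B.E. = Δm × 931.5 = 1146 MeV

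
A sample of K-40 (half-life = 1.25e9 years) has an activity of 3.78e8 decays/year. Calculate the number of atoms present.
N = A/λ = 6.817e17 atoms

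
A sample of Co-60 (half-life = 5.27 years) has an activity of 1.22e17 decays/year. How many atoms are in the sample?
N = A/λ = 9.276e17 atoms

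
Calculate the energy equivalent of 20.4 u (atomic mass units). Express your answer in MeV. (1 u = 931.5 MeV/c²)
E = mc² = 19000 MeV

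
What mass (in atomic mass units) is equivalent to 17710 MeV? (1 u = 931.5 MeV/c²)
m = E/c² = 19.01 u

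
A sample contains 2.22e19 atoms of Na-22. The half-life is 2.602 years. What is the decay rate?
A = λN = 5.914e18 decays/year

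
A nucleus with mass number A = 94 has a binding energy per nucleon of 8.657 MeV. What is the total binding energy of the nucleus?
B.E. = 8.657 × 94 = 813.8 MeV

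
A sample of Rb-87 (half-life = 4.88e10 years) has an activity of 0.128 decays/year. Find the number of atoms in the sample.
N = A/λ = 9.012e9 atoms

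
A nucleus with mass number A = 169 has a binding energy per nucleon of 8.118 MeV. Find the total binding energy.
B.E. = 8.118 × 169 = 1372 MeV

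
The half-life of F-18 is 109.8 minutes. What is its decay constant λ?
λ = ln(2)/t½ = 0.006313 minute⁻¹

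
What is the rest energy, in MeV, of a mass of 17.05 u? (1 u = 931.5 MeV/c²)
E = mc² = 15880 MeV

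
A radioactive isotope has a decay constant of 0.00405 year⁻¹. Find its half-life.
t½ = ln(2)/λ = 171.1 years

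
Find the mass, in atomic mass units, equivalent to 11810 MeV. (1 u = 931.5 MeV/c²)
m = E/c² = 12.68 u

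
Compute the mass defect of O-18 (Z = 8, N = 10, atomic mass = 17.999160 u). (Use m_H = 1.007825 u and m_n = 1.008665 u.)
Δm = Z·m_H + N·m_n − M = 0.1501 u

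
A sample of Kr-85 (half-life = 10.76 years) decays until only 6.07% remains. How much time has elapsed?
t = t½ × log₂(N₀/N) = 43.49 years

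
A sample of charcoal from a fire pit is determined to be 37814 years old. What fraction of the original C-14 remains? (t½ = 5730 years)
N/N₀ = (1/2)^(t/t½) = 0.01031 = 1.03%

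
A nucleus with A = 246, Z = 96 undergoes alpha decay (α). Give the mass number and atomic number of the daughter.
Daughter: A = 242, Z = 94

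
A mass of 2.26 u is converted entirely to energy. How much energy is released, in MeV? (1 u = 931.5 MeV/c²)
E = mc² = 2105 MeV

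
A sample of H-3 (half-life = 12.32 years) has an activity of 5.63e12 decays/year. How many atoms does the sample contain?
N = A/λ = 1.001e14 atoms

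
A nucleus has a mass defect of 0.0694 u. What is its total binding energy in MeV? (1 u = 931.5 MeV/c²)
B.E. = Δm × 931.5 = 64.65 MeV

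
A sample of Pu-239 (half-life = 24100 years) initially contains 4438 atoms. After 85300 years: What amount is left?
N = N₀(1/2)^(t/t½) = 381.7 atoms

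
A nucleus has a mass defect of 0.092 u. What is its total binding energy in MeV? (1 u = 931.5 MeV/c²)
B.E. = Δm × 931.5 = 85.7 MeV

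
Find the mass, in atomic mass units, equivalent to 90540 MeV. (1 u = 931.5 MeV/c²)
m = E/c² = 97.2 u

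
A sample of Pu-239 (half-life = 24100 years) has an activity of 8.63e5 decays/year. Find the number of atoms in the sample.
N = A/λ = 3.001e10 atoms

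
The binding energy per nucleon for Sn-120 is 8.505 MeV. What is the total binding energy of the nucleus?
B.E. = 8.505 × 120 = 1021 MeV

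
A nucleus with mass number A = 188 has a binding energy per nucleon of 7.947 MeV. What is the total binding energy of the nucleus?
B.E. = 7.947 × 188 = 1494 MeV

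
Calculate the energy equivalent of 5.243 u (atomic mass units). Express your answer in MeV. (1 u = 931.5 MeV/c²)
E = mc² = 4884 MeV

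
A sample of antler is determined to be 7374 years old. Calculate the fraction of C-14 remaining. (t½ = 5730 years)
N/N₀ = (1/2)^(t/t½) = 0.4098 = 41%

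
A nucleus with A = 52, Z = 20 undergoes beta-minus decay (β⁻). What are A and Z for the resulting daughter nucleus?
Daughter: A = 52, Z = 21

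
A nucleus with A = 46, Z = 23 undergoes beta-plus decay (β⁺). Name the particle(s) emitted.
β⁺: positron (e⁺) + neutrino (νₑ)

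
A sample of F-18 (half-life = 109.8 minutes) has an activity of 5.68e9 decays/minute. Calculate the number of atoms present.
N = A/λ = 8.998e11 atoms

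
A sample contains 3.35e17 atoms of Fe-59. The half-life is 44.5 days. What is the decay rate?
A = λN = 5.218e15 decays/day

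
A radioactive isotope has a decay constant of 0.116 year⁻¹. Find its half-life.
t½ = ln(2)/λ = 5.975 years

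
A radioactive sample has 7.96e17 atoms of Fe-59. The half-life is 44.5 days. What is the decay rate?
A = λN = 1.24e16 decays/day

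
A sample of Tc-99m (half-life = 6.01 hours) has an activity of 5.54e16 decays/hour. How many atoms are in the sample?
N = A/λ = 4.804e17 atoms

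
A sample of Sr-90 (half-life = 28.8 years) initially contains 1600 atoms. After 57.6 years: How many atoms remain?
N = N₀(1/2)^(t/t½) = 400 atoms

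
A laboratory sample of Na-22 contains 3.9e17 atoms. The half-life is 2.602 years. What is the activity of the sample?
A = λN = 1.039e17 decays/year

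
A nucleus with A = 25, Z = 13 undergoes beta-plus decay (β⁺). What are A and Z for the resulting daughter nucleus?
Daughter: A = 25, Z = 12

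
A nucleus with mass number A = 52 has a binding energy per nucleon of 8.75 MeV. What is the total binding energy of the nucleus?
B.E. = 8.75 × 52 = 455 MeV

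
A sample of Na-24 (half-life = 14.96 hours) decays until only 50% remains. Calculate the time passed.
t = t½ × log₂(N₀/N) = 14.96 hours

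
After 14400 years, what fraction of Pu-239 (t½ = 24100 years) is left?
N/N₀ = (1/2)^(t/t½) = 0.6609 = 66.1%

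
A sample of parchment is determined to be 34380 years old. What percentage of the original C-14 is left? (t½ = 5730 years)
N/N₀ = (1/2)^(t/t½) = 0.01562 = 1.56%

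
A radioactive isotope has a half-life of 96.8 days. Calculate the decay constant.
λ = ln(2)/t½ = 0.007161 day⁻¹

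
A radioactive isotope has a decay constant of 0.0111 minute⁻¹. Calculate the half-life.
t½ = ln(2)/λ = 62.45 minutes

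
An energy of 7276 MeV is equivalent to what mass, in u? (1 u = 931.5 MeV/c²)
m = E/c² = 7.811 u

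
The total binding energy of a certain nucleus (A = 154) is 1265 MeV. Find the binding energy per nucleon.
B.E./A = 1265/154 = 8.214 MeV/nucleon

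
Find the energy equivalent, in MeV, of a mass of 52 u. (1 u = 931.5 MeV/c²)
E = mc² = 48440 MeV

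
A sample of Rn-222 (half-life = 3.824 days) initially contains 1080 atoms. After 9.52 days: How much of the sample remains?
N = N₀(1/2)^(t/t½) = 192.3 atoms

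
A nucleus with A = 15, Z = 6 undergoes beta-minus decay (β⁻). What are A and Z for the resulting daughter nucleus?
Daughter: A = 15, Z = 7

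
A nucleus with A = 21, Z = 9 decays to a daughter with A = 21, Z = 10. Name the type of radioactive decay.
ΔA = 0, ΔZ = +1 ⇒ beta-minus decay (β⁻)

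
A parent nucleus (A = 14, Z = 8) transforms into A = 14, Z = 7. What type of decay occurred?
ΔA = 0, ΔZ = -1 ⇒ beta-plus decay (β⁺) or electron capture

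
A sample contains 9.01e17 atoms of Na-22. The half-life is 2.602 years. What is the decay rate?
A = λN = 2.4e17 decays/year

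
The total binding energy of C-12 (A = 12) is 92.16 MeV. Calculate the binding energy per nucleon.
B.E./A = 92.16/12 = 7.68 MeV/nucleon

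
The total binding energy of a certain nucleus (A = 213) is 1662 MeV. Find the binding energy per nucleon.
B.E./A = 1662/213 = 7.803 MeV/nucleon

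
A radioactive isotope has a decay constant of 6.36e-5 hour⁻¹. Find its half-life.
t½ = ln(2)/λ = 10900 hours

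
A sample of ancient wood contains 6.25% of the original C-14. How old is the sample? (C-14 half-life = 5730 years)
Age = t½ × log₂(1/ratio) = 22920 years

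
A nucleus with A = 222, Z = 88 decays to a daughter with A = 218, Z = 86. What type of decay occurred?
ΔA = -4, ΔZ = -2 ⇒ alpha decay (α)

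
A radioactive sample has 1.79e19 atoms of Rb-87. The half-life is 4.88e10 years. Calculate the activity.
A = λN = 2.542e8 decays/year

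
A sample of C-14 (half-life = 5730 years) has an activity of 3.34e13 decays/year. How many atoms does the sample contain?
N = A/λ = 2.761e17 atoms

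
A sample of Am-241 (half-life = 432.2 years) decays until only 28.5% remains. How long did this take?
t = t½ × log₂(N₀/N) = 782.7 years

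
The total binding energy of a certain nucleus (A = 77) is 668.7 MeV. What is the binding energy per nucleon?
B.E./A = 668.7/77 = 8.684 MeV/nucleon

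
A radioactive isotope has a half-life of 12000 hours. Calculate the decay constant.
λ = ln(2)/t½ = 5.776e-5 hour⁻¹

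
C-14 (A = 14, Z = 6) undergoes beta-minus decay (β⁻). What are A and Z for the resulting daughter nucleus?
Daughter: A = 14, Z = 7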